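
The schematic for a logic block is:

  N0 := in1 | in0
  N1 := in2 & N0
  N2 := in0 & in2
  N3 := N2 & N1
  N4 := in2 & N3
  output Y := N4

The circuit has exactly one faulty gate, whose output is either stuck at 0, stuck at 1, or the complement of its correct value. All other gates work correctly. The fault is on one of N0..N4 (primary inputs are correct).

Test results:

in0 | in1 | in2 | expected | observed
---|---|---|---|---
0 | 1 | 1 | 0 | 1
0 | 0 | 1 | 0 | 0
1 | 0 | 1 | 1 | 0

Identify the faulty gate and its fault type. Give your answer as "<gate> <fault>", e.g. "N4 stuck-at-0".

N2 inverted output

Fault-free values for test 1 (in0=0, in1=1, in2=1): N0=1, N1=1, N2=0, N3=0, N4=0, giving Y=0. Observed 1.
Test 1: faults giving observed 1 are {N2 stuck-at-1, N2 inverted output, N3 stuck-at-1, N3 inverted output, N4 stuck-at-1, N4 inverted output}.
Test 2 (in0=0, in1=0, in2=1): fault-free N0=0, N1=0, N2=0, N3=0, N4=0 → 0; observed 0. Eliminates N3 stuck-at-1, N3 inverted output, N4 stuck-at-1, N4 inverted output.
Test 3 (in0=1, in1=0, in2=1): fault-free N0=1, N1=1, N2=1, N3=1, N4=1 → 1; observed 0. Eliminates N2 stuck-at-1.
Only N2 inverted output is consistent with every test.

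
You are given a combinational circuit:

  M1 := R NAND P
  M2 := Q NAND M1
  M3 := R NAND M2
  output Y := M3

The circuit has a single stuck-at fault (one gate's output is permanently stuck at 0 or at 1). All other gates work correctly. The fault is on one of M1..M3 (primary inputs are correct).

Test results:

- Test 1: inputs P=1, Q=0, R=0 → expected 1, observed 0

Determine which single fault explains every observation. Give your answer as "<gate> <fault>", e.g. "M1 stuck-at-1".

M3 stuck-at-0

Fault-free values for test 1 (P=1, Q=0, R=0): M1=1, M2=1, M3=1, giving Y=1. Observed 0.
Test 1: faults giving observed 0 are {M3 stuck-at-0}.
Only M3 stuck-at-0 is consistent with every test.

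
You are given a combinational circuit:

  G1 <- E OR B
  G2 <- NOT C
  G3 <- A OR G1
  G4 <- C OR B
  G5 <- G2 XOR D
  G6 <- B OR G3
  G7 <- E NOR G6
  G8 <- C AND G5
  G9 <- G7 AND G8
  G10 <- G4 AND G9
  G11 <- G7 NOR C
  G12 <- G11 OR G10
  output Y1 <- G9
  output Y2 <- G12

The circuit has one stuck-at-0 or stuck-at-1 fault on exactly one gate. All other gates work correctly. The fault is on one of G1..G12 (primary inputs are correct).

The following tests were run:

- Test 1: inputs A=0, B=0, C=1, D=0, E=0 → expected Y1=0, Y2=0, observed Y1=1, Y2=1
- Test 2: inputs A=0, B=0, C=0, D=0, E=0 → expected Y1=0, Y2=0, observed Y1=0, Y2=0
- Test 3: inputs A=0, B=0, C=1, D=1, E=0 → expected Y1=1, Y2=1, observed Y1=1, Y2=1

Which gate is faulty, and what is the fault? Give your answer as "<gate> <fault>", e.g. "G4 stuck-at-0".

Fault-free values for test 1 (A=0, B=0, C=1, D=0, E=0): G1=0, G2=0, G3=0, G4=1, G5=0, G6=0, G7=1, G8=0, G9=0, G10=0, G11=0, G12=0, giving Y1=0, Y2=0. Observed Y1=1, Y2=1.
Test 1: faults giving observed Y1=1, Y2=1 are {G2 stuck-at-1, G5 stuck-at-1, G8 stuck-at-1, G9 stuck-at-1}.
Test 2 (A=0, B=0, C=0, D=0, E=0): fault-free G1=0, G2=1, G3=0, G4=0, G5=1, G6=0, G7=1, G8=0, G9=0, G10=0, G11=0, G12=0 → Y1=0, Y2=0; observed Y1=0, Y2=0. Eliminates G8 stuck-at-1, G9 stuck-at-1.
Test 3 (A=0, B=0, C=1, D=1, E=0): fault-free G1=0, G2=0, G3=0, G4=1, G5=1, G6=0, G7=1, G8=1, G9=1, G10=1, G11=0, G12=1 → Y1=1, Y2=1; observed Y1=1, Y2=1. Eliminates G2 stuck-at-1.
Only G5 stuck-at-1 is consistent with every test.

G5 stuck-at-1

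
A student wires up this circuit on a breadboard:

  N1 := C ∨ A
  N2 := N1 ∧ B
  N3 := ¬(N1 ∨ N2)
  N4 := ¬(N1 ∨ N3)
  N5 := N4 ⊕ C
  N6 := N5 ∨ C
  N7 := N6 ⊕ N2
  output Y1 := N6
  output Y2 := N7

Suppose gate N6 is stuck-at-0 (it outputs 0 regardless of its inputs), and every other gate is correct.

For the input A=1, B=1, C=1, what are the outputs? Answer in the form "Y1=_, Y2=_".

Y1=0, Y2=1

Propagate with N6 forced: N1=1, N2=1, N3=0, N4=0, N5=1, N6=0 [stuck-at-0], N7=1.
So the outputs are Y1=0, Y2=1. (Without the fault they would be Y1=1, Y2=0.)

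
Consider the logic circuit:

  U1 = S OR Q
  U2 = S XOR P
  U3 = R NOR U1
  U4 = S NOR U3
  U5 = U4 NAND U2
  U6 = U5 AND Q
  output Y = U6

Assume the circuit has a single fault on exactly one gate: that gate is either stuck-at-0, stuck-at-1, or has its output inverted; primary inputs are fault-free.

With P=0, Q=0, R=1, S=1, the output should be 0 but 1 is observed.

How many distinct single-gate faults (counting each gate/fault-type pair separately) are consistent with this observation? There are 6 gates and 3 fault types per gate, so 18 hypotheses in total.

Fault-free: U1=1, U2=1, U3=0, U4=0, U5=1, U6=0 → 0. Observed 1.
  U1: none of the 3 fault types match ✗
  U2: none of the 3 fault types match ✗
  U3: none of the 3 fault types match ✗
  U4: none of the 3 fault types match ✗
  U5: none of the 3 fault types match ✗
  U6: stuck-at-1, inverted output ✓; others ✗
Consistent faults: {U6 stuck-at-1, U6 inverted output} — 2 in all.

2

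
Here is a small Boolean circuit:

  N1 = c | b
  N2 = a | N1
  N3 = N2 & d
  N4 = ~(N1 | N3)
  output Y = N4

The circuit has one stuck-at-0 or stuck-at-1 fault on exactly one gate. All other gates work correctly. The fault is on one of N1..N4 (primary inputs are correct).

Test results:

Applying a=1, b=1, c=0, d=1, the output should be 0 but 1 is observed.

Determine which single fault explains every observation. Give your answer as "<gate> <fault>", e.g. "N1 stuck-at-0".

Fault-free values for test 1 (a=1, b=1, c=0, d=1): N1=1, N2=1, N3=1, N4=0, giving Y=0. Observed 1.
Test 1: faults giving observed 1 are {N4 stuck-at-1}.
Only N4 stuck-at-1 is consistent with every test.

N4 stuck-at-1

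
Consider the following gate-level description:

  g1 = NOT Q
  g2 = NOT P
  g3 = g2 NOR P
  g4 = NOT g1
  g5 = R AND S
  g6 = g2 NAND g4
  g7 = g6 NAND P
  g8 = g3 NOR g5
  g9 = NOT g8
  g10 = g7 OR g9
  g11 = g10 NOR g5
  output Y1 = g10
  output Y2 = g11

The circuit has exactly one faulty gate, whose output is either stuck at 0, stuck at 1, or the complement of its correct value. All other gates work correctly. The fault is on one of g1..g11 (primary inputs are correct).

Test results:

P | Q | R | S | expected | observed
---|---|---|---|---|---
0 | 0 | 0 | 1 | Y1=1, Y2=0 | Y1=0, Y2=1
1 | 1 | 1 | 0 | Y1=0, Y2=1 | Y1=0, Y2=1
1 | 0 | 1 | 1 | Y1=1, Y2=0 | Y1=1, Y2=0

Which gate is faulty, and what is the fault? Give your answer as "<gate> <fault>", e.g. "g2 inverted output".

g7 stuck-at-0

Fault-free values for test 1 (P=0, Q=0, R=0, S=1): g1=1, g2=1, g3=0, g4=0, g5=0, g6=1, g7=1, g8=1, g9=0, g10=1, g11=0, giving Y1=1, Y2=0. Observed Y1=0, Y2=1.
Test 1: faults giving observed Y1=0, Y2=1 are {g7 stuck-at-0, g7 inverted output, g10 stuck-at-0, g10 inverted output}.
Test 2 (P=1, Q=1, R=1, S=0): fault-free g1=0, g2=0, g3=0, g4=1, g5=0, g6=1, g7=0, g8=1, g9=0, g10=0, g11=1 → Y1=0, Y2=1; observed Y1=0, Y2=1. Eliminates g7 inverted output, g10 inverted output.
Test 3 (P=1, Q=0, R=1, S=1): fault-free g1=1, g2=0, g3=0, g4=0, g5=1, g6=1, g7=0, g8=0, g9=1, g10=1, g11=0 → Y1=1, Y2=0; observed Y1=1, Y2=0. Eliminates g10 stuck-at-0.
Only g7 stuck-at-0 is consistent with every test.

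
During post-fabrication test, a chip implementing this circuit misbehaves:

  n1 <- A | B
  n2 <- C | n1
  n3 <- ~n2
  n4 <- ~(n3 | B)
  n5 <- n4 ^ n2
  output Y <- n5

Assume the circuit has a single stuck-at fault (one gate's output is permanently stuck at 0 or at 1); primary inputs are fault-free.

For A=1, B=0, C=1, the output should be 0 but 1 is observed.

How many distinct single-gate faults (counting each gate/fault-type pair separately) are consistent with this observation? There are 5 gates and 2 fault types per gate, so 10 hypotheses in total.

Fault-free: n1=1, n2=1, n3=0, n4=1, n5=0 → 0. Observed 1.
  n1 stuck-at-0: output 0 ✗
  n1 stuck-at-1: output 0 ✗
  n2 stuck-at-0: output 0 ✗
  n2 stuck-at-1: output 0 ✗
  n3 stuck-at-0: output 0 ✗
  n3 stuck-at-1: output 1 ✓
  n4 stuck-at-0: output 1 ✓
  n4 stuck-at-1: output 0 ✗
  n5 stuck-at-0: output 0 ✗
  n5 stuck-at-1: output 1 ✓
Consistent faults: {n3 stuck-at-1, n4 stuck-at-0, n5 stuck-at-1} — 3 in all.

3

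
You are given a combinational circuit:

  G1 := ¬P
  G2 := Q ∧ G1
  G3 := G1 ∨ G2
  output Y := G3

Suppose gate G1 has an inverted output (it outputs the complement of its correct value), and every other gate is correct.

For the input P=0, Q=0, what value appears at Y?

Propagate with G1 forced: G1=0 [inverted output], G2=0, G3=0.
So Y = 0. (Without the fault it would be 1.)

0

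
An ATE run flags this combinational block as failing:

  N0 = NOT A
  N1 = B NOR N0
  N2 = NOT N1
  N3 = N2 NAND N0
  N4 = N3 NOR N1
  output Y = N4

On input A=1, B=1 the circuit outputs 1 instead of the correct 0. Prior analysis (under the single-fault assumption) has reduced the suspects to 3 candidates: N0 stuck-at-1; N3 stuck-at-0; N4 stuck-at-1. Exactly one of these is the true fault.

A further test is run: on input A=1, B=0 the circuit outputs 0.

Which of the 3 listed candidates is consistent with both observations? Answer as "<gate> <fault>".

Evaluate each candidate on input A=1, B=0:
  N0 stuck-at-1: N0=1 [stuck-at-1], N1=0, N2=1, N3=0, N4=1 → 1 — eliminated
  N3 stuck-at-0: N0=0, N1=1, N2=0, N3=0 [stuck-at-0], N4=0 → 0 — matches
  N4 stuck-at-1: N0=0, N1=1, N2=0, N3=1, N4=1 [stuck-at-1] → 1 — eliminated
Only N3 stuck-at-0 reproduces the observed 0.

N3 stuck-at-0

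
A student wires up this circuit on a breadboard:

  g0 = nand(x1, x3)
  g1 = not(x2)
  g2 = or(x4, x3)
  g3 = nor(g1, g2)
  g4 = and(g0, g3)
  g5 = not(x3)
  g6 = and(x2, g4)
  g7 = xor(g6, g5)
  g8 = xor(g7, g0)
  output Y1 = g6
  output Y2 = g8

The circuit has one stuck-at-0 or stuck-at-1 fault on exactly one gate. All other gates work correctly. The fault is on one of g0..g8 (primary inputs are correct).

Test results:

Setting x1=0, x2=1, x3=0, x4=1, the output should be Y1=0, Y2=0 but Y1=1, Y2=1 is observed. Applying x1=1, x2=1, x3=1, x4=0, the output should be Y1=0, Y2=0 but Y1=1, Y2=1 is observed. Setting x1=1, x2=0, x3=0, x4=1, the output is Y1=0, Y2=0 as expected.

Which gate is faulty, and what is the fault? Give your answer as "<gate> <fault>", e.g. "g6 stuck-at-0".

Fault-free values for test 1 (x1=0, x2=1, x3=0, x4=1): g0=1, g1=0, g2=1, g3=0, g4=0, g5=1, g6=0, g7=1, g8=0, giving Y1=0, Y2=0. Observed Y1=1, Y2=1.
Test 1: faults giving observed Y1=1, Y2=1 are {g2 stuck-at-0, g3 stuck-at-1, g4 stuck-at-1, g6 stuck-at-1}.
Test 2 (x1=1, x2=1, x3=1, x4=0): fault-free g0=0, g1=0, g2=1, g3=0, g4=0, g5=0, g6=0, g7=0, g8=0 → Y1=0, Y2=0; observed Y1=1, Y2=1. Eliminates g2 stuck-at-0, g3 stuck-at-1.
Test 3 (x1=1, x2=0, x3=0, x4=1): fault-free g0=1, g1=1, g2=1, g3=0, g4=0, g5=1, g6=0, g7=1, g8=0 → Y1=0, Y2=0; observed Y1=0, Y2=0. Eliminates g6 stuck-at-1.
Only g4 stuck-at-1 is consistent with every test.

g4 stuck-at-1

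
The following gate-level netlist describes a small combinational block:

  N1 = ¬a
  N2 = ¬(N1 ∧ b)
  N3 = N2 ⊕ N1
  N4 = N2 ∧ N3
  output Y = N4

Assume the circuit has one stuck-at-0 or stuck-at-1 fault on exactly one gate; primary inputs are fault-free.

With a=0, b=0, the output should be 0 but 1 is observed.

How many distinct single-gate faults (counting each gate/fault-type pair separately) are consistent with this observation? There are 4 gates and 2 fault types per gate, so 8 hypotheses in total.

Fault-free: N1=1, N2=1, N3=0, N4=0 → 0. Observed 1.
  N1 stuck-at-0: output 1 ✓
  N1 stuck-at-1: output 0 ✗
  N2 stuck-at-0: output 0 ✗
  N2 stuck-at-1: output 0 ✗
  N3 stuck-at-0: output 0 ✗
  N3 stuck-at-1: output 1 ✓
  N4 stuck-at-0: output 0 ✗
  N4 stuck-at-1: output 1 ✓
Consistent faults: {N1 stuck-at-0, N3 stuck-at-1, N4 stuck-at-1} — 3 in all.

3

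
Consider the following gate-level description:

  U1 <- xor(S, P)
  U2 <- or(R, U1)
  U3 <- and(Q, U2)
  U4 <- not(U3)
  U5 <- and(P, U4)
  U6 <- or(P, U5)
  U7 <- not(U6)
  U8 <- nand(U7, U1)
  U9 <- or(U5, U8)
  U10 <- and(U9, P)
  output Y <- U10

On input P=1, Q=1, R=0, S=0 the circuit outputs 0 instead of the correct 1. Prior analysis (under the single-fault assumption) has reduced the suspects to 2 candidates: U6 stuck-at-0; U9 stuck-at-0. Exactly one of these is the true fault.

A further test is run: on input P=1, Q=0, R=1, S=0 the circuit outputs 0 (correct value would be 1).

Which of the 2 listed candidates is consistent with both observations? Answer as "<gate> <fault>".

U9 stuck-at-0

Evaluate each candidate on input P=1, Q=0, R=1, S=0:
  U6 stuck-at-0: U1=1, U2=1, U3=0, U4=1, U5=1, U6=0 [stuck-at-0], U7=1, U8=0, U9=1, U10=1 → 1 — eliminated
  U9 stuck-at-0: U1=1, U2=1, U3=0, U4=1, U5=1, U6=1, U7=0, U8=1, U9=0 [stuck-at-0], U10=0 → 0 — matches
Only U9 stuck-at-0 reproduces the observed 0.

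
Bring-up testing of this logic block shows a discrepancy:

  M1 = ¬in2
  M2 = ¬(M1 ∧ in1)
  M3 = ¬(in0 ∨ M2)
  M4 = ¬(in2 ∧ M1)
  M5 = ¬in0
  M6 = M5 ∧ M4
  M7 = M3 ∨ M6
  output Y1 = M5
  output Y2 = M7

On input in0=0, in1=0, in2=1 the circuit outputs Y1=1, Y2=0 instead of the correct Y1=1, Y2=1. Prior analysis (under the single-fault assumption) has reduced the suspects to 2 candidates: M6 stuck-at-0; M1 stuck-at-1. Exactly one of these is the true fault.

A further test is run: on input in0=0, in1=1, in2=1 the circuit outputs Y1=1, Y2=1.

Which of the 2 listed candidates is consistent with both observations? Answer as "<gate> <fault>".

Evaluate each candidate on input in0=0, in1=1, in2=1:
  M6 stuck-at-0: M1=0, M2=1, M3=0, M4=1, M5=1, M6=0 [stuck-at-0], M7=0 → Y1=1, Y2=0 — eliminated
  M1 stuck-at-1: M1=1 [stuck-at-1], M2=0, M3=1, M4=0, M5=1, M6=0, M7=1 → Y1=1, Y2=1 — matches
Only M1 stuck-at-1 reproduces the observed Y1=1, Y2=1.

M1 stuck-at-1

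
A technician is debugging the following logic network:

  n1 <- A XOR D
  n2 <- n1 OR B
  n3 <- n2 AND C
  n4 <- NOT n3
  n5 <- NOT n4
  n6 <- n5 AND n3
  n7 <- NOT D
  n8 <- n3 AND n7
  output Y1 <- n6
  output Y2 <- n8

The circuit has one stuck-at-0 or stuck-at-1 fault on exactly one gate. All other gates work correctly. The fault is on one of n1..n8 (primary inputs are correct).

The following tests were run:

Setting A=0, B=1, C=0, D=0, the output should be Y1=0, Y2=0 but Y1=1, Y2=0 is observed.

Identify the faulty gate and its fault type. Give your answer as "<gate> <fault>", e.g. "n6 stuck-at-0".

Fault-free values for test 1 (A=0, B=1, C=0, D=0): n1=0, n2=1, n3=0, n4=1, n5=0, n6=0, n7=1, n8=0, giving Y1=0, Y2=0. Observed Y1=1, Y2=0.
Test 1: faults giving observed Y1=1, Y2=0 are {n6 stuck-at-1}.
Only n6 stuck-at-1 is consistent with every test.

n6 stuck-at-1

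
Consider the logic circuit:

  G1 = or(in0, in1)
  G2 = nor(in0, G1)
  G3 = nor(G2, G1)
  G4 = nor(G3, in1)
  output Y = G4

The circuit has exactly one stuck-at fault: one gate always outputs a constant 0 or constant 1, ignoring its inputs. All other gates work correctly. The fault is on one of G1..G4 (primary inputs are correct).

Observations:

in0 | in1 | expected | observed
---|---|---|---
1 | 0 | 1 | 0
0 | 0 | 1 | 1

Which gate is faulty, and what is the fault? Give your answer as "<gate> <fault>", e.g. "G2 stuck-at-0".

Fault-free values for test 1 (in0=1, in1=0): G1=1, G2=0, G3=0, G4=1, giving Y=1. Observed 0.
Test 1: faults giving observed 0 are {G1 stuck-at-0, G3 stuck-at-1, G4 stuck-at-0}.
Test 2 (in0=0, in1=0): fault-free G1=0, G2=1, G3=0, G4=1 → 1; observed 1. Eliminates G3 stuck-at-1, G4 stuck-at-0.
Only G1 stuck-at-0 is consistent with every test.

G1 stuck-at-0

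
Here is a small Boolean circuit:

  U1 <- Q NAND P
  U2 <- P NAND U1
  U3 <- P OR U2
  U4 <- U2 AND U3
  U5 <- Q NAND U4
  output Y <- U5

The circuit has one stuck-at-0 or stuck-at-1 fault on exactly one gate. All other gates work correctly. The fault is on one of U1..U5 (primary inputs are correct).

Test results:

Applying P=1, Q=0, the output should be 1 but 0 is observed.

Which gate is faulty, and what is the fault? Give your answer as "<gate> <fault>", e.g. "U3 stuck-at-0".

Fault-free values for test 1 (P=1, Q=0): U1=1, U2=0, U3=1, U4=0, U5=1, giving Y=1. Observed 0.
Test 1: faults giving observed 0 are {U5 stuck-at-0}.
Only U5 stuck-at-0 is consistent with every test.

U5 stuck-at-0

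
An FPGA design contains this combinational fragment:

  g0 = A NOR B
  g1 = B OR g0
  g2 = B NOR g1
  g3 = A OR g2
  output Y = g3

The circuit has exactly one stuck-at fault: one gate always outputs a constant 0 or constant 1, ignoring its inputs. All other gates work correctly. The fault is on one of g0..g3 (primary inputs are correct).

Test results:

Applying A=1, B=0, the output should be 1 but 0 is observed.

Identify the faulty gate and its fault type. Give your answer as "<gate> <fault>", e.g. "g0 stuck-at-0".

Fault-free values for test 1 (A=1, B=0): g0=0, g1=0, g2=1, g3=1, giving Y=1. Observed 0.
Test 1: faults giving observed 0 are {g3 stuck-at-0}.
Only g3 stuck-at-0 is consistent with every test.

g3 stuck-at-0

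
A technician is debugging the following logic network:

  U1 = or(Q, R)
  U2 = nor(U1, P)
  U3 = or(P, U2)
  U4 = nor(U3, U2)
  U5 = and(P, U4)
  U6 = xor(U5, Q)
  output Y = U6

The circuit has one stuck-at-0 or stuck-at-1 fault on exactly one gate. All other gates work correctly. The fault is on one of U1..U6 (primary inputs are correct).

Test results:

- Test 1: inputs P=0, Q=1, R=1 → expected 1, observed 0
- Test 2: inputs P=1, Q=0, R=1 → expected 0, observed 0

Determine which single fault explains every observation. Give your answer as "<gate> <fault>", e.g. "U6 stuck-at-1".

Fault-free values for test 1 (P=0, Q=1, R=1): U1=1, U2=0, U3=0, U4=1, U5=0, U6=1, giving Y=1. Observed 0.
Test 1: faults giving observed 0 are {U5 stuck-at-1, U6 stuck-at-0}.
Test 2 (P=1, Q=0, R=1): fault-free U1=1, U2=0, U3=1, U4=0, U5=0, U6=0 → 0; observed 0. Eliminates U5 stuck-at-1.
Only U6 stuck-at-0 is consistent with every test.

U6 stuck-at-0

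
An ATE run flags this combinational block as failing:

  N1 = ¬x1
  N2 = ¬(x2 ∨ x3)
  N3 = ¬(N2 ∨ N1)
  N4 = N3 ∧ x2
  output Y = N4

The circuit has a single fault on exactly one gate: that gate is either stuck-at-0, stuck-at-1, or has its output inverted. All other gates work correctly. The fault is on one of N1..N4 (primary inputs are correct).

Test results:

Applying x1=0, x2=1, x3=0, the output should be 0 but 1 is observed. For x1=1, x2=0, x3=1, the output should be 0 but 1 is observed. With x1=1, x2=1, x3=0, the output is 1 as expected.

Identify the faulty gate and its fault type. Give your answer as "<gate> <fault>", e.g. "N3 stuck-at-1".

Fault-free values for test 1 (x1=0, x2=1, x3=0): N1=1, N2=0, N3=0, N4=0, giving Y=0. Observed 1.
Test 1: faults giving observed 1 are {N1 stuck-at-0, N1 inverted output, N3 stuck-at-1, N3 inverted output, N4 stuck-at-1, N4 inverted output}.
Test 2 (x1=1, x2=0, x3=1): fault-free N1=0, N2=0, N3=1, N4=0 → 0; observed 1. Eliminates N1 stuck-at-0, N1 inverted output, N3 stuck-at-1, N3 inverted output.
Test 3 (x1=1, x2=1, x3=0): fault-free N1=0, N2=0, N3=1, N4=1 → 1; observed 1. Eliminates N4 inverted output.
Only N4 stuck-at-1 is consistent with every test.

N4 stuck-at-1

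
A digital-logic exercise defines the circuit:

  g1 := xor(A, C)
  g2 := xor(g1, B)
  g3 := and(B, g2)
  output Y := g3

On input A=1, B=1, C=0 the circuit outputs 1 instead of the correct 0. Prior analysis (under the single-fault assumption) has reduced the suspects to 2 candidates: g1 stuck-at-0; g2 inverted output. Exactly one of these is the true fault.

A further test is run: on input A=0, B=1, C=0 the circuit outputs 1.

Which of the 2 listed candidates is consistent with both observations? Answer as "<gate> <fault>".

g1 stuck-at-0

Evaluate each candidate on input A=0, B=1, C=0:
  g1 stuck-at-0: g1=0 [stuck-at-0], g2=1, g3=1 → 1 — matches
  g2 inverted output: g1=0, g2=0 [inverted output], g3=0 → 0 — eliminated
Only g1 stuck-at-0 reproduces the observed 1.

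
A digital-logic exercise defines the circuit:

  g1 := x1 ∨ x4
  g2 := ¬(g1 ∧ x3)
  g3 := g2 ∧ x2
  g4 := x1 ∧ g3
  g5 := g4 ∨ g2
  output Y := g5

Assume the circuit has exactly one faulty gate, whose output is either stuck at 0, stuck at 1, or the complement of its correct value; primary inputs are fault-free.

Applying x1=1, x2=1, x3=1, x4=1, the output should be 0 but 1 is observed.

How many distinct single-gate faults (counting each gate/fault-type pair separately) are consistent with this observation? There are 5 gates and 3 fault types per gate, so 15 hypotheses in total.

Fault-free: g1=1, g2=0, g3=0, g4=0, g5=0 → 0. Observed 1.
  g1: stuck-at-0, inverted output ✓; others ✗
  g2: stuck-at-1, inverted output ✓; others ✗
  g3: stuck-at-1, inverted output ✓; others ✗
  g4: stuck-at-1, inverted output ✓; others ✗
  g5: stuck-at-1, inverted output ✓; others ✗
Consistent faults: {g1 stuck-at-0, g1 inverted output, g2 stuck-at-1, g2 inverted output, g3 stuck-at-1, g3 inverted output, g4 stuck-at-1, g4 inverted output, g5 stuck-at-1, g5 inverted output} — 10 in all.

10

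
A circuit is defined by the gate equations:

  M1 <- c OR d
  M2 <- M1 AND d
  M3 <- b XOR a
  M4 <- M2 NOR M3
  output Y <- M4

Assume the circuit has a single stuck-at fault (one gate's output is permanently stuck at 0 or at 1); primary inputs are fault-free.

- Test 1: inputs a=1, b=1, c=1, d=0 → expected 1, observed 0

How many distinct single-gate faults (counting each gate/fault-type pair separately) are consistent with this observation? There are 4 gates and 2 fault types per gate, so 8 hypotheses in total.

Fault-free: M1=1, M2=0, M3=0, M4=1 → 1. Observed 0.
  M1 stuck-at-0: output 1 ✗
  M1 stuck-at-1: output 1 ✗
  M2 stuck-at-0: output 1 ✗
  M2 stuck-at-1: output 0 ✓
  M3 stuck-at-0: output 1 ✗
  M3 stuck-at-1: output 0 ✓
  M4 stuck-at-0: output 0 ✓
  M4 stuck-at-1: output 1 ✗
Consistent faults: {M2 stuck-at-1, M3 stuck-at-1, M4 stuck-at-0} — 3 in all.

3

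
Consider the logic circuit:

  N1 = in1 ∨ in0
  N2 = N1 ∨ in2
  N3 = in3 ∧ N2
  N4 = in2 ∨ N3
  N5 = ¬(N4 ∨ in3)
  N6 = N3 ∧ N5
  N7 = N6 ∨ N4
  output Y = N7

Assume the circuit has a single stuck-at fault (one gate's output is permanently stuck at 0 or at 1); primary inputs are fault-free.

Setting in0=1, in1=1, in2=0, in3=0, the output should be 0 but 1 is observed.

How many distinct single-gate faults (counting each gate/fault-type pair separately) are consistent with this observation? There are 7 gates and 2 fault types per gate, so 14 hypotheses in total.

Fault-free: N1=1, N2=1, N3=0, N4=0, N5=1, N6=0, N7=0 → 0. Observed 1.
  N1 stuck-at-0: output 0 ✗
  N1 stuck-at-1: output 0 ✗
  N2 stuck-at-0: output 0 ✗
  N2 stuck-at-1: output 0 ✗
  N3 stuck-at-0: output 0 ✗
  N3 stuck-at-1: output 1 ✓
  N4 stuck-at-0: output 0 ✗
  N4 stuck-at-1: output 1 ✓
  N5 stuck-at-0: output 0 ✗
  N5 stuck-at-1: output 0 ✗
  N6 stuck-at-0: output 0 ✗
  N6 stuck-at-1: output 1 ✓
  N7 stuck-at-0: output 0 ✗
  N7 stuck-at-1: output 1 ✓
Consistent faults: {N3 stuck-at-1, N4 stuck-at-1, N6 stuck-at-1, N7 stuck-at-1} — 4 in all.

4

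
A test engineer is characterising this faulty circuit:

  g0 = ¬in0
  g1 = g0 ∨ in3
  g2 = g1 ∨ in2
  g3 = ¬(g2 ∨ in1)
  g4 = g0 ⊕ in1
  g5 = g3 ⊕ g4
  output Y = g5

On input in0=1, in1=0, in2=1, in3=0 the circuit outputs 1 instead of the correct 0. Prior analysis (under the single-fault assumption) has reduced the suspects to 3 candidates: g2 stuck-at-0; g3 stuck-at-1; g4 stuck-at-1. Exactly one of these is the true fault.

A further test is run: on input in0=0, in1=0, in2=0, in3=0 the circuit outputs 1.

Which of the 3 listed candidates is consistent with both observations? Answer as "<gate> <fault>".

g4 stuck-at-1

Evaluate each candidate on input in0=0, in1=0, in2=0, in3=0:
  g2 stuck-at-0: g0=1, g1=1, g2=0 [stuck-at-0], g3=1, g4=1, g5=0 → 0 — eliminated
  g3 stuck-at-1: g0=1, g1=1, g2=1, g3=1 [stuck-at-1], g4=1, g5=0 → 0 — eliminated
  g4 stuck-at-1: g0=1, g1=1, g2=1, g3=0, g4=1 [stuck-at-1], g5=1 → 1 — matches
Only g4 stuck-at-1 reproduces the observed 1.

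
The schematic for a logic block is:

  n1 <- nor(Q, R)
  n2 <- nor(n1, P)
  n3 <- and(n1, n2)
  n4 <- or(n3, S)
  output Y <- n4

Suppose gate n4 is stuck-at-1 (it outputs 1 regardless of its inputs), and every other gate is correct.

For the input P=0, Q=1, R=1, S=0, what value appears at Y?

Propagate with n4 forced: n1=0, n2=1, n3=0, n4=1 [stuck-at-1].
So Y = 1. (Without the fault it would be 0.)

1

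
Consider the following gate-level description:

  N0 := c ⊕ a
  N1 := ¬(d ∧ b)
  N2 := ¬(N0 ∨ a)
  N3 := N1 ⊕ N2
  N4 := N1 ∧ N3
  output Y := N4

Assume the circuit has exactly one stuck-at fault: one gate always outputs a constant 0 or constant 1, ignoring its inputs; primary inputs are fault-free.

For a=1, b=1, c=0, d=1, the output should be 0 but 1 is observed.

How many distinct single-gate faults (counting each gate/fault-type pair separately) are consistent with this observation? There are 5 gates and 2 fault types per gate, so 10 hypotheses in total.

Fault-free: N0=1, N1=0, N2=0, N3=0, N4=0 → 0. Observed 1.
  N0 stuck-at-0: output 0 ✗
  N0 stuck-at-1: output 0 ✗
  N1 stuck-at-0: output 0 ✗
  N1 stuck-at-1: output 1 ✓
  N2 stuck-at-0: output 0 ✗
  N2 stuck-at-1: output 0 ✗
  N3 stuck-at-0: output 0 ✗
  N3 stuck-at-1: output 0 ✗
  N4 stuck-at-0: output 0 ✗
  N4 stuck-at-1: output 1 ✓
Consistent faults: {N1 stuck-at-1, N4 stuck-at-1} — 2 in all.

2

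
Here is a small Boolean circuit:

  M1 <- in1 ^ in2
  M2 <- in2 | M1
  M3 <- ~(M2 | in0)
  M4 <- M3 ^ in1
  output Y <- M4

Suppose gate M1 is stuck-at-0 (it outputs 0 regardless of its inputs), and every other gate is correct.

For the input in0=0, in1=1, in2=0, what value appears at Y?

0

Propagate with M1 forced: M1=0 [stuck-at-0], M2=0, M3=1, M4=0.
So Y = 0. (Without the fault it would be 1.)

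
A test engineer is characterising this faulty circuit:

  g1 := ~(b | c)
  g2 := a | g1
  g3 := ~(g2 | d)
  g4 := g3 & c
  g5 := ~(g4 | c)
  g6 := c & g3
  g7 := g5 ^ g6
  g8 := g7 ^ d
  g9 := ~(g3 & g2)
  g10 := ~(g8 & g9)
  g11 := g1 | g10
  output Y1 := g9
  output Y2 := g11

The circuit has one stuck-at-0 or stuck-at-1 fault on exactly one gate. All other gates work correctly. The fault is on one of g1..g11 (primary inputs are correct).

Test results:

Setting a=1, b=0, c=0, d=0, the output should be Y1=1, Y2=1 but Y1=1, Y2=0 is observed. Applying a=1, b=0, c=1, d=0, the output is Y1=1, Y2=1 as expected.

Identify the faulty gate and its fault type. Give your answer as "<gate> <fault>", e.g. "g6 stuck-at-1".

Fault-free values for test 1 (a=1, b=0, c=0, d=0): g1=1, g2=1, g3=0, g4=0, g5=1, g6=0, g7=1, g8=1, g9=1, g10=0, g11=1, giving Y1=1, Y2=1. Observed Y1=1, Y2=0.
Test 1: faults giving observed Y1=1, Y2=0 are {g1 stuck-at-0, g11 stuck-at-0}.
Test 2 (a=1, b=0, c=1, d=0): fault-free g1=0, g2=1, g3=0, g4=0, g5=0, g6=0, g7=0, g8=0, g9=1, g10=1, g11=1 → Y1=1, Y2=1; observed Y1=1, Y2=1. Eliminates g11 stuck-at-0.
Only g1 stuck-at-0 is consistent with every test.

g1 stuck-at-0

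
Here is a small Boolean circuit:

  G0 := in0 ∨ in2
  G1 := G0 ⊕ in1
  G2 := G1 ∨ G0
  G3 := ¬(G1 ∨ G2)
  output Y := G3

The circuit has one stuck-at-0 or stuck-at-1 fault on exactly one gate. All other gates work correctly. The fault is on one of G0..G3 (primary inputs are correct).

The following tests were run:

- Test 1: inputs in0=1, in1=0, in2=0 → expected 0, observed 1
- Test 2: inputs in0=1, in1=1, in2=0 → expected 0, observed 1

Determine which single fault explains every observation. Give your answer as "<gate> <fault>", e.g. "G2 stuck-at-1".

Fault-free values for test 1 (in0=1, in1=0, in2=0): G0=1, G1=1, G2=1, G3=0, giving Y=0. Observed 1.
Test 1: faults giving observed 1 are {G0 stuck-at-0, G3 stuck-at-1}.
Test 2 (in0=1, in1=1, in2=0): fault-free G0=1, G1=0, G2=1, G3=0 → 0; observed 1. Eliminates G0 stuck-at-0.
Only G3 stuck-at-1 is consistent with every test.

G3 stuck-at-1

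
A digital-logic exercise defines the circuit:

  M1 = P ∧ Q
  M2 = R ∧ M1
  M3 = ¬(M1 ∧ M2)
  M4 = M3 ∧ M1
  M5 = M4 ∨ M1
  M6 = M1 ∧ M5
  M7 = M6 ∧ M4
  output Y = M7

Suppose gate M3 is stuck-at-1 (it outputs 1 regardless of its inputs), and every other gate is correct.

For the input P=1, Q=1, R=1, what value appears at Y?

1

Propagate with M3 forced: M1=1, M2=1, M3=1 [stuck-at-1], M4=1, M5=1, M6=1, M7=1.
So Y = 1. (Without the fault it would be 0.)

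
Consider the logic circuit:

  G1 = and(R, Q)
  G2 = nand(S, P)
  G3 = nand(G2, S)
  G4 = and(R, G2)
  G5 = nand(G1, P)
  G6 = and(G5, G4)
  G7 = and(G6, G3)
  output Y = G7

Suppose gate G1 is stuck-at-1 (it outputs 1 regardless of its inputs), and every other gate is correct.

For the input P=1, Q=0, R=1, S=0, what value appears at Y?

Propagate with G1 forced: G1=1 [stuck-at-1], G2=1, G3=1, G4=1, G5=0, G6=0, G7=0.
So Y = 0. (Without the fault it would be 1.)

0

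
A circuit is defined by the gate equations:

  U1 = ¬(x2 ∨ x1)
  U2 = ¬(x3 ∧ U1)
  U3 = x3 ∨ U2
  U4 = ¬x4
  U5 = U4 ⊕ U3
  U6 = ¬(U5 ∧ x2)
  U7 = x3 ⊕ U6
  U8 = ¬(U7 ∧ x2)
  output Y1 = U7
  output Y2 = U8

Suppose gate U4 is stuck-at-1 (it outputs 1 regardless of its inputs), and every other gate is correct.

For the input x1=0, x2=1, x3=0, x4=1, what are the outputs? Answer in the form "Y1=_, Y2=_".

Propagate with U4 forced: U1=0, U2=1, U3=1, U4=1 [stuck-at-1], U5=0, U6=1, U7=1, U8=0.
So the outputs are Y1=1, Y2=0. (Without the fault they would be Y1=0, Y2=1.)

Y1=1, Y2=0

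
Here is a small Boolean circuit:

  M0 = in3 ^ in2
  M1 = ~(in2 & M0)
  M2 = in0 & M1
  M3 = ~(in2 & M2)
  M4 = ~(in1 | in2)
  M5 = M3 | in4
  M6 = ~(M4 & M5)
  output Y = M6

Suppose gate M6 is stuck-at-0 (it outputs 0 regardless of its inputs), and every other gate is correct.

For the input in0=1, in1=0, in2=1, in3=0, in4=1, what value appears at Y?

0

Propagate with M6 forced: M0=1, M1=0, M2=0, M3=1, M4=0, M5=1, M6=0 [stuck-at-0].
So Y = 0. (Without the fault it would be 1.)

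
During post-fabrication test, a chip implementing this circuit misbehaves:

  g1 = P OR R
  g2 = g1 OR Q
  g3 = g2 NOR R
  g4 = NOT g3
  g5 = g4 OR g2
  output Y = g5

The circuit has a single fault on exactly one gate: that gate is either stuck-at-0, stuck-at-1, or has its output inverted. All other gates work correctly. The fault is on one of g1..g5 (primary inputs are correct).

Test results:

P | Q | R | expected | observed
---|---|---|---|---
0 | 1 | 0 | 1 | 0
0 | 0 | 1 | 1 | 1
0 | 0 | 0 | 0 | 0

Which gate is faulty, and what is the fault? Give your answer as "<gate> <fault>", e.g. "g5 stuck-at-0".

g2 stuck-at-0

Fault-free values for test 1 (P=0, Q=1, R=0): g1=0, g2=1, g3=0, g4=1, g5=1, giving Y=1. Observed 0.
Test 1: faults giving observed 0 are {g2 stuck-at-0, g2 inverted output, g5 stuck-at-0, g5 inverted output}.
Test 2 (P=0, Q=0, R=1): fault-free g1=1, g2=1, g3=0, g4=1, g5=1 → 1; observed 1. Eliminates g5 stuck-at-0, g5 inverted output.
Test 3 (P=0, Q=0, R=0): fault-free g1=0, g2=0, g3=1, g4=0, g5=0 → 0; observed 0. Eliminates g2 inverted output.
Only g2 stuck-at-0 is consistent with every test.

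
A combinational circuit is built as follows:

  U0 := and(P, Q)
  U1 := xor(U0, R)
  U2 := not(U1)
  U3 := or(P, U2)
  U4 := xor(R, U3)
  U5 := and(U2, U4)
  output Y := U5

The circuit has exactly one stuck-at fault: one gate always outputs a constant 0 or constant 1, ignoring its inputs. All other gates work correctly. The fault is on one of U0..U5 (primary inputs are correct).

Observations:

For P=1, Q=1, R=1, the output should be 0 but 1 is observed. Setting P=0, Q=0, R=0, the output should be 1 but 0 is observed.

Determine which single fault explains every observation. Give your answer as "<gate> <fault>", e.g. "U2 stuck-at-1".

Fault-free values for test 1 (P=1, Q=1, R=1): U0=1, U1=0, U2=1, U3=1, U4=0, U5=0, giving Y=0. Observed 1.
Test 1: faults giving observed 1 are {U3 stuck-at-0, U4 stuck-at-1, U5 stuck-at-1}.
Test 2 (P=0, Q=0, R=0): fault-free U0=0, U1=0, U2=1, U3=1, U4=1, U5=1 → 1; observed 0. Eliminates U4 stuck-at-1, U5 stuck-at-1.
Only U3 stuck-at-0 is consistent with every test.

U3 stuck-at-0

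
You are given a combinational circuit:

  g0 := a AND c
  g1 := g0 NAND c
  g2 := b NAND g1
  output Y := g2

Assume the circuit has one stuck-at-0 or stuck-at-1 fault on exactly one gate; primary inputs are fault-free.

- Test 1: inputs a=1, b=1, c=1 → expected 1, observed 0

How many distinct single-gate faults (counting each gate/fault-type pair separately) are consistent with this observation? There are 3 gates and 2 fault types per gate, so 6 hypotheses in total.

Fault-free: g0=1, g1=0, g2=1 → 1. Observed 0.
  g0 stuck-at-0: output 0 ✓
  g0 stuck-at-1: output 1 ✗
  g1 stuck-at-0: output 1 ✗
  g1 stuck-at-1: output 0 ✓
  g2 stuck-at-0: output 0 ✓
  g2 stuck-at-1: output 1 ✗
Consistent faults: {g0 stuck-at-0, g1 stuck-at-1, g2 stuck-at-0} — 3 in all.

3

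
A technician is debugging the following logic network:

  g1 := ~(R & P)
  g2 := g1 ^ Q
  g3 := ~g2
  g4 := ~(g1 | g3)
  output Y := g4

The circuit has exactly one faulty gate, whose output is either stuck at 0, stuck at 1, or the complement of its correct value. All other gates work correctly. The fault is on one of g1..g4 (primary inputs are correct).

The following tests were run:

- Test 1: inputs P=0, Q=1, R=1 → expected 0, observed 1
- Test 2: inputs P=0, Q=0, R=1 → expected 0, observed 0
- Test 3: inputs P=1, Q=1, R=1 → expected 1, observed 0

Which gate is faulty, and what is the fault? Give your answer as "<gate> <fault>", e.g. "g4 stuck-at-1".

Fault-free values for test 1 (P=0, Q=1, R=1): g1=1, g2=0, g3=1, g4=0, giving Y=0. Observed 1.
Test 1: faults giving observed 1 are {g1 stuck-at-0, g1 inverted output, g4 stuck-at-1, g4 inverted output}.
Test 2 (P=0, Q=0, R=1): fault-free g1=1, g2=1, g3=0, g4=0 → 0; observed 0. Eliminates g4 stuck-at-1, g4 inverted output.
Test 3 (P=1, Q=1, R=1): fault-free g1=0, g2=1, g3=0, g4=1 → 1; observed 0. Eliminates g1 stuck-at-0.
Only g1 inverted output is consistent with every test.

g1 inverted output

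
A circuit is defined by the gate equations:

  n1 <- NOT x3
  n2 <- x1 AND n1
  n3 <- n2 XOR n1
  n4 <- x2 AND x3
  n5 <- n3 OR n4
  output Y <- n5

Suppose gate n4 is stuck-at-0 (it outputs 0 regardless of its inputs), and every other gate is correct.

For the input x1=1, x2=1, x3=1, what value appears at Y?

Propagate with n4 forced: n1=0, n2=0, n3=0, n4=0 [stuck-at-0], n5=0.
So Y = 0. (Without the fault it would be 1.)

0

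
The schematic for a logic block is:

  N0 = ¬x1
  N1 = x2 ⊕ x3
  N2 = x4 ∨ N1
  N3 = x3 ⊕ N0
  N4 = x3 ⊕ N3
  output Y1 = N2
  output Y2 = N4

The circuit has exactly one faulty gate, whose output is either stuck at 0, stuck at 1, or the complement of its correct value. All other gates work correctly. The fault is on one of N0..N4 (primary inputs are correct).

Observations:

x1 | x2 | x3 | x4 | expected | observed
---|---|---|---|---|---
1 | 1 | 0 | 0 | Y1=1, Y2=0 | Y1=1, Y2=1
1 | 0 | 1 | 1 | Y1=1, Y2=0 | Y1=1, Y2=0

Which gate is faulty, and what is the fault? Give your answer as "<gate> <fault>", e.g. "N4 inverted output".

N3 stuck-at-1

Fault-free values for test 1 (x1=1, x2=1, x3=0, x4=0): N0=0, N1=1, N2=1, N3=0, N4=0, giving Y1=1, Y2=0. Observed Y1=1, Y2=1.
Test 1: faults giving observed Y1=1, Y2=1 are {N0 stuck-at-1, N0 inverted output, N3 stuck-at-1, N3 inverted output, N4 stuck-at-1, N4 inverted output}.
Test 2 (x1=1, x2=0, x3=1, x4=1): fault-free N0=0, N1=1, N2=1, N3=1, N4=0 → Y1=1, Y2=0; observed Y1=1, Y2=0. Eliminates N0 stuck-at-1, N0 inverted output, N3 inverted output, N4 stuck-at-1, N4 inverted output.
Only N3 stuck-at-1 is consistent with every test.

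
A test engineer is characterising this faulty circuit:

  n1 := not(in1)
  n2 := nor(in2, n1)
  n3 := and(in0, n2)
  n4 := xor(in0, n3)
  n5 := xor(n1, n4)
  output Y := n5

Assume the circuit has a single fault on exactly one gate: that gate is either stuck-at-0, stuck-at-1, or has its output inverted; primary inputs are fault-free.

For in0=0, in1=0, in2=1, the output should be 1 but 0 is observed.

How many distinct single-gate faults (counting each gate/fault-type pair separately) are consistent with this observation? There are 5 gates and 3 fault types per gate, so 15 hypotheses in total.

8

Fault-free: n1=1, n2=0, n3=0, n4=0, n5=1 → 1. Observed 0.
  n1: stuck-at-0, inverted output ✓; others ✗
  n2: none of the 3 fault types match ✗
  n3: stuck-at-1, inverted output ✓; others ✗
  n4: stuck-at-1, inverted output ✓; others ✗
  n5: stuck-at-0, inverted output ✓; others ✗
Consistent faults: {n1 stuck-at-0, n1 inverted output, n3 stuck-at-1, n3 inverted output, n4 stuck-at-1, n4 inverted output, n5 stuck-at-0, n5 inverted output} — 8 in all.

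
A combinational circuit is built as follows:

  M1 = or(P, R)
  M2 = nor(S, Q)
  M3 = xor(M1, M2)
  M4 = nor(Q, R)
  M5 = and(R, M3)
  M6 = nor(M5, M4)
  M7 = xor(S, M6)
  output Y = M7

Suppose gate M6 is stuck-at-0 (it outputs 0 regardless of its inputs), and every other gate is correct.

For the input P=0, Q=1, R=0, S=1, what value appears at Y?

Propagate with M6 forced: M1=0, M2=0, M3=0, M4=0, M5=0, M6=0 [stuck-at-0], M7=1.
So Y = 1. (Without the fault it would be 0.)

1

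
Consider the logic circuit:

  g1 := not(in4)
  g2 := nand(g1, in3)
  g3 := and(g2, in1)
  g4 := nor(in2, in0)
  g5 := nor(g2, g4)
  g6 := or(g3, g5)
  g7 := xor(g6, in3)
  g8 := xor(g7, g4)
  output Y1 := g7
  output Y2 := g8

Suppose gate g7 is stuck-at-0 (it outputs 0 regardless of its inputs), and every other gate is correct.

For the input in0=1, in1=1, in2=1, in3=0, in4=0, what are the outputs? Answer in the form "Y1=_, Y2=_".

Propagate with g7 forced: g1=1, g2=1, g3=1, g4=0, g5=0, g6=1, g7=0 [stuck-at-0], g8=0.
So the outputs are Y1=0, Y2=0. (Without the fault they would be Y1=1, Y2=1.)

Y1=0, Y2=0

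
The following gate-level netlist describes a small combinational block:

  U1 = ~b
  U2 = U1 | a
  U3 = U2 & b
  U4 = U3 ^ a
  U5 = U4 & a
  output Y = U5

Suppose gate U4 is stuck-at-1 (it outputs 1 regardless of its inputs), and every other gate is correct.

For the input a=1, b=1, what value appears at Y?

Propagate with U4 forced: U1=0, U2=1, U3=1, U4=1 [stuck-at-1], U5=1.
So Y = 1. (Without the fault it would be 0.)

1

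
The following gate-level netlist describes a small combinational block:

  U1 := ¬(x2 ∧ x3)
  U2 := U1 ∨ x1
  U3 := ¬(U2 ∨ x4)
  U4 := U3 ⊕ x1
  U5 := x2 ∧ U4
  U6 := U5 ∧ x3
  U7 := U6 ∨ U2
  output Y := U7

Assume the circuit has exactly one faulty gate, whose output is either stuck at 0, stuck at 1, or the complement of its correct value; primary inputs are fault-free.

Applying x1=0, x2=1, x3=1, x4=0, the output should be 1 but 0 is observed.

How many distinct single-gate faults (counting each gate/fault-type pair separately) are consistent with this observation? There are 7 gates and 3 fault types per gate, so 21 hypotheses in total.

Fault-free: U1=0, U2=0, U3=1, U4=1, U5=1, U6=1, U7=1 → 1. Observed 0.
  U1: none of the 3 fault types match ✗
  U2: none of the 3 fault types match ✗
  U3: stuck-at-0, inverted output ✓; others ✗
  U4: stuck-at-0, inverted output ✓; others ✗
  U5: stuck-at-0, inverted output ✓; others ✗
  U6: stuck-at-0, inverted output ✓; others ✗
  U7: stuck-at-0, inverted output ✓; others ✗
Consistent faults: {U3 stuck-at-0, U3 inverted output, U4 stuck-at-0, U4 inverted output, U5 stuck-at-0, U5 inverted output, U6 stuck-at-0, U6 inverted output, U7 stuck-at-0, U7 inverted output} — 10 in all.

10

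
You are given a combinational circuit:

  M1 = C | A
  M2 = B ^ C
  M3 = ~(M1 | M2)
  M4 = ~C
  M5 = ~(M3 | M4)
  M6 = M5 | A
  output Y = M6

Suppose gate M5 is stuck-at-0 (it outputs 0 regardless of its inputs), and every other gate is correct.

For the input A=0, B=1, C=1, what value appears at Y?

Propagate with M5 forced: M1=1, M2=0, M3=0, M4=0, M5=0 [stuck-at-0], M6=0.
So Y = 0. (Without the fault it would be 1.)

0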